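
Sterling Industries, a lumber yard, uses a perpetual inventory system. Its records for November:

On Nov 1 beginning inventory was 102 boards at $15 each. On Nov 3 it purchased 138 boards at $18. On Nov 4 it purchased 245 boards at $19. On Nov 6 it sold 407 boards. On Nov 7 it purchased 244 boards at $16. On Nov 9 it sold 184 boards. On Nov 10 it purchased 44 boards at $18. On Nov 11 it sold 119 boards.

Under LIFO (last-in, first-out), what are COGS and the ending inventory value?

Nov 6, 407 sold [LIFO — newest first]: 245 @ $19 + 138 @ $18 + 24 @ $15 = $7,499
Nov 9, 184 sold [LIFO — newest first]: 184 @ $16 = $2,944
Nov 11, 119 sold [LIFO — newest first]: 44 @ $18 + 60 @ $16 + 15 @ $15 = $1,977
Total COGS = $7,499 + $2,944 + $1,977 = $12,420
Ending inventory: 63 @ $15 = $945
Check: goods available $13,365 = COGS $12,420 + ending $945

COGS = $12,420; ending inventory = $945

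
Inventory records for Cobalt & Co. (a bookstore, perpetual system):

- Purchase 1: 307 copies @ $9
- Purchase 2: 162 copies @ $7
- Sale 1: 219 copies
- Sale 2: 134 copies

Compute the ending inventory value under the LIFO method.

Sale 1 (219) [LIFO — newest first]: 162 @ $7 + 57 @ $9 = $1,647
Sale 2 (134) [LIFO — newest first]: 134 @ $9 = $1,206
Total COGS = $1,647 + $1,206 = $2,853
Ending inventory: 116 @ $9 = $1,044

Ending inventory = $1,044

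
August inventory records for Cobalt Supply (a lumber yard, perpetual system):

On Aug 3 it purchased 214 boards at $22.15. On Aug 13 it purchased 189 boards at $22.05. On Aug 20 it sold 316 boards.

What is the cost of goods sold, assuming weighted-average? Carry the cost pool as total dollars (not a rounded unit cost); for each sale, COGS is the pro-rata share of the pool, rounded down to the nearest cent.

After Aug 3: 214 on hand, pool $4,740.10 (≈ $22.1500 each)
After Aug 13: 403 on hand, pool $8,907.55 (≈ $22.1031 each)
Aug 20, sell 316: 316/403 × $8,907.55 → $6,984.58
Ending inventory (cost pool remaining) = $1,922.97

COGS = $6,984.58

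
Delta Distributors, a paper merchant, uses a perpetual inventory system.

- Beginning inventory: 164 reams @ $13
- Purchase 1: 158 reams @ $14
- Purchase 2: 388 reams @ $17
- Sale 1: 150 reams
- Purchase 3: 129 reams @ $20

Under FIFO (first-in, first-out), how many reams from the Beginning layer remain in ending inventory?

14

Sale 1 (150) [FIFO — oldest first]: 150 @ $13 = $1,950
Ending inventory: 14 @ $13 + 158 @ $14 + 388 @ $17 + 129 @ $20 = $11,570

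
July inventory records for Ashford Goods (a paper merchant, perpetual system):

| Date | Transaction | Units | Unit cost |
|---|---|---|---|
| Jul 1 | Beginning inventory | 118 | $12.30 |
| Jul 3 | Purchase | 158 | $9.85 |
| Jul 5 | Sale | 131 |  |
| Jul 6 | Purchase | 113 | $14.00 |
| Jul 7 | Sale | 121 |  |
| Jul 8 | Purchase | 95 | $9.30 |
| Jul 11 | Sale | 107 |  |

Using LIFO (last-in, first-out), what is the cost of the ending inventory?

Ending inventory = $1,520.35

Jul 5, 131 sold [LIFO — newest first]: 131 @ $9.85 = $1,290.35
Jul 7, 121 sold [LIFO — newest first]: 113 @ $14.00 + 8 @ $9.85 = $1,660.80
Jul 11, 107 sold [LIFO — newest first]: 95 @ $9.30 + 12 @ $9.85 = $1,001.70
Total COGS = $1,290.35 + $1,660.80 + $1,001.70 = $3,952.85
Ending inventory: 118 @ $12.30 + 7 @ $9.85 = $1,520.35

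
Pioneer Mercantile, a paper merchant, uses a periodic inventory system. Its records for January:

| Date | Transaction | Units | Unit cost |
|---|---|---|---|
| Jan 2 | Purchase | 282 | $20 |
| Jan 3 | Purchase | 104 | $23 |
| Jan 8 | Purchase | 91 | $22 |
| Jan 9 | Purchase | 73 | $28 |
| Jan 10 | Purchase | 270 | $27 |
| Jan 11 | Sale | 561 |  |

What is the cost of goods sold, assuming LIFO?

COGS = $14,188

Jan 11, 561 sold [LIFO — newest first]: 270 @ $27 + 73 @ $28 + 91 @ $22 + 104 @ $23 + 23 @ $20 = $14,188
Ending inventory: 259 @ $20 = $5,180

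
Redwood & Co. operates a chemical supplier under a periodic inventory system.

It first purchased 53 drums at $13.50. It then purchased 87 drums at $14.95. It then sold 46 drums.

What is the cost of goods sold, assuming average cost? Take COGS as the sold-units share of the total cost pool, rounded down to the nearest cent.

Sale 1, sell 46: 46/140 × $2,016.15 → $662.44
Ending inventory (cost pool remaining) = $1,353.71
Check: goods available $2,016.15 = COGS $662.44 + ending $1,353.71

COGS = $662.44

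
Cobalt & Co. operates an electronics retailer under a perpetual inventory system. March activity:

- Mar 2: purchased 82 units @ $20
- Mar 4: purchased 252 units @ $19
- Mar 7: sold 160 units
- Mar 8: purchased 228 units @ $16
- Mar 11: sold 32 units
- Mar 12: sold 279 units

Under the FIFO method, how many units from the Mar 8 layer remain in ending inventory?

Mar 7, 160 sold [FIFO — oldest first]: 82 @ $20 + 78 @ $19 = $3,122
Mar 11, 32 sold [FIFO — oldest first]: 32 @ $19 = $608
Mar 12, 279 sold [FIFO — oldest first]: 142 @ $19 + 137 @ $16 = $4,890
Total COGS = $3,122 + $608 + $4,890 = $8,620
Ending inventory: 91 @ $16 = $1,456

91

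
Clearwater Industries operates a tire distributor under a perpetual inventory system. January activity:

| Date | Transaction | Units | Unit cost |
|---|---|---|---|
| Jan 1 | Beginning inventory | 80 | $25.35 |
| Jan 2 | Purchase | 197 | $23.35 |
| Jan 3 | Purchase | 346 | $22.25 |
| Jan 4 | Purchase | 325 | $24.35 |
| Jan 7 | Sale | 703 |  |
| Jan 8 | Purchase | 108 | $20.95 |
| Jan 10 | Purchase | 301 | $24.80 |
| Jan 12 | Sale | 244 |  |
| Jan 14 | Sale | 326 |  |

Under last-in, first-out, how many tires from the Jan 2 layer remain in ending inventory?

Jan 7, 703 sold [LIFO — newest first]: 325 @ $24.35 + 346 @ $22.25 + 32 @ $23.35 = $16,359.45
Jan 12, 244 sold [LIFO — newest first]: 244 @ $24.80 = $6,051.20
Jan 14, 326 sold [LIFO — newest first]: 57 @ $24.80 + 108 @ $20.95 + 161 @ $23.35 = $7,435.55
Total COGS = $16,359.45 + $6,051.20 + $7,435.55 = $29,846.20
Ending inventory: 80 @ $25.35 + 4 @ $23.35 = $2,121.40
Check: goods available $31,967.60 = COGS $29,846.20 + ending $2,121.40

4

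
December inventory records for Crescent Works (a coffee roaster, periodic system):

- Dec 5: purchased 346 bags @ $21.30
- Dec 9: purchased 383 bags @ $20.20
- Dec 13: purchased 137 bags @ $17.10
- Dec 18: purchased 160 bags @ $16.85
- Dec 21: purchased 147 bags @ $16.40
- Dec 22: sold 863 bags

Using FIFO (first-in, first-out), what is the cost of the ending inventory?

Ending inventory = $5,158.10

Dec 22, 863 sold [FIFO — oldest first]: 346 @ $21.30 + 383 @ $20.20 + 134 @ $17.10 = $17,397.80
Ending inventory: 3 @ $17.10 + 160 @ $16.85 + 147 @ $16.40 = $5,158.10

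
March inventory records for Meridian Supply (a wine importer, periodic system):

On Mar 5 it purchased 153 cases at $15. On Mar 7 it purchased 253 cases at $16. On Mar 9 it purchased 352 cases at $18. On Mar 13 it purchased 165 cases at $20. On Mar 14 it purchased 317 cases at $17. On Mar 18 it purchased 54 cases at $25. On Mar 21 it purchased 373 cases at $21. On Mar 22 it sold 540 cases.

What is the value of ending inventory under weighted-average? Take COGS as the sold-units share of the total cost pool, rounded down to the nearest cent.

Ending inventory = $20,654.46

Mar 22, sell 540: 540/1667 × $30,551.00 → $9,896.54
Ending inventory (cost pool remaining) = $20,654.46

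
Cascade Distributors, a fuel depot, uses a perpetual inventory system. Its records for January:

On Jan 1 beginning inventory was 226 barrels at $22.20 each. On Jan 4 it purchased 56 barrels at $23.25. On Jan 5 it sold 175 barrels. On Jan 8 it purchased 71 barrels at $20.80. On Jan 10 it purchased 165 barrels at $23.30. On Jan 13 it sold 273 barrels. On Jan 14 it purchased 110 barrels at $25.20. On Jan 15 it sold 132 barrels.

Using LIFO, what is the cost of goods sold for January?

Jan 5, 175 sold [LIFO — newest first]: 56 @ $23.25 + 119 @ $22.20 = $3,943.80
Jan 13, 273 sold [LIFO — newest first]: 165 @ $23.30 + 71 @ $20.80 + 37 @ $22.20 = $6,142.70
Jan 15, 132 sold [LIFO — newest first]: 110 @ $25.20 + 22 @ $22.20 = $3,260.40
Total COGS = $3,943.80 + $6,142.70 + $3,260.40 = $13,346.90
Ending inventory: 48 @ $22.20 = $1,065.60

COGS = $13,346.90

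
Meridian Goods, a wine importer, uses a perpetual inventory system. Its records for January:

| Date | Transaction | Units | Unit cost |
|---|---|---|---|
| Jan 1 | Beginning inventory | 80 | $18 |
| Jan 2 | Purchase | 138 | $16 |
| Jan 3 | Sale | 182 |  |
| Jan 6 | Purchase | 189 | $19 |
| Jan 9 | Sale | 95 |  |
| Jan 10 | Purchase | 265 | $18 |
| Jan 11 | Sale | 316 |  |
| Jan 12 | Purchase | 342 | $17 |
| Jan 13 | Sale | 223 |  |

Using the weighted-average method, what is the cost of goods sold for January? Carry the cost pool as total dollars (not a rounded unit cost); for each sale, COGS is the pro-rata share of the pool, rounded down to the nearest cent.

COGS = $14,412.04

After Jan 1: 80 on hand, pool $1,440.00 (≈ $18.0000 each)
After Jan 2: 218 on hand, pool $3,648.00 (≈ $16.7339 each)
Jan 3, sell 182: 182/218 × $3,648.00 → $3,045.57
After Jan 6: 225 on hand, pool $4,193.43 (≈ $18.6375 each)
Jan 9, sell 95: 95/225 × $4,193.43 → $1,770.55
After Jan 10: 395 on hand, pool $7,192.88 (≈ $18.2098 each)
Jan 11, sell 316: 316/395 × $7,192.88 → $5,754.30
After Jan 12: 421 on hand, pool $7,252.58 (≈ $17.2270 each)
Jan 13, sell 223: 223/421 × $7,252.58 → $3,841.62
Total COGS = $3,045.57 + $1,770.55 + $5,754.30 + $3,841.62 = $14,412.04
Ending inventory (cost pool remaining) = $3,410.96
Check: goods available $17,823.00 = COGS $14,412.04 + ending $3,410.96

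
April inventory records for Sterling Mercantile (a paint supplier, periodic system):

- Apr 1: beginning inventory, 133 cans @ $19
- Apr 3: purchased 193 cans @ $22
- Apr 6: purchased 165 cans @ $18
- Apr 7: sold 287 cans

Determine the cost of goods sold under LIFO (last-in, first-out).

COGS = $5,654

Apr 7, 287 sold [LIFO — newest first]: 165 @ $18 + 122 @ $22 = $5,654
Ending inventory: 133 @ $19 + 71 @ $22 = $4,089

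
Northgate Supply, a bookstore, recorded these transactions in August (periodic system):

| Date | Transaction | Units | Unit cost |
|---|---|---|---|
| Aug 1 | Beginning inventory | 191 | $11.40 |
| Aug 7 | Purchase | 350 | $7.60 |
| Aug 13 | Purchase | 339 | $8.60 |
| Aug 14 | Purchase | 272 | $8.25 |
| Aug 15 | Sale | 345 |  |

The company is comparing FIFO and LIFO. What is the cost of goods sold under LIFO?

FIFO COGS: 191 @ $11.40 + 154 @ $7.60 = $3,347.80
LIFO COGS: 272 @ $8.25 + 73 @ $8.60 = $2,871.80

COGS = $2,871.80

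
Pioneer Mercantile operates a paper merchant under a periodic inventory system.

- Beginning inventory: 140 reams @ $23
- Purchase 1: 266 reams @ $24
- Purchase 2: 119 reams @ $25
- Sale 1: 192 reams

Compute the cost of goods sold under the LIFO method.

Sale 1 (192) [LIFO — newest first]: 119 @ $25 + 73 @ $24 = $4,727
Ending inventory: 140 @ $23 + 193 @ $24 = $7,852
Check: goods available $12,579 = COGS $4,727 + ending $7,852

COGS = $4,727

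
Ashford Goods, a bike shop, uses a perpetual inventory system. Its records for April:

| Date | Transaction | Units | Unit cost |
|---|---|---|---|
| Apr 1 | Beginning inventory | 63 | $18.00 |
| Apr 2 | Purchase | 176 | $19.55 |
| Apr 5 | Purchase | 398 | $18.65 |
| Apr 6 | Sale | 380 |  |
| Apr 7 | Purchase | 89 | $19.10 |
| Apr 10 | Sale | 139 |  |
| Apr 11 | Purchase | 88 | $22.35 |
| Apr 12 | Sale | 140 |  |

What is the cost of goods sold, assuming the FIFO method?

COGS = $12,417.70

Apr 6, 380 sold [FIFO — oldest first]: 63 @ $18.00 + 176 @ $19.55 + 141 @ $18.65 = $7,204.45
Apr 10, 139 sold [FIFO — oldest first]: 139 @ $18.65 = $2,592.35
Apr 12, 140 sold [FIFO — oldest first]: 118 @ $18.65 + 22 @ $19.10 = $2,620.90
Total COGS = $7,204.45 + $2,592.35 + $2,620.90 = $12,417.70
Ending inventory: 67 @ $19.10 + 88 @ $22.35 = $3,246.50
Check: goods available $15,664.20 = COGS $12,417.70 + ending $3,246.50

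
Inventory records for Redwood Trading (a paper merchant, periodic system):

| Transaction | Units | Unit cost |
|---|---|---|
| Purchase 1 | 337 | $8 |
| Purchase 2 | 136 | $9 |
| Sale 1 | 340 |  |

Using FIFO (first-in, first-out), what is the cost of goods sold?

COGS = $2,723

Sale 1 (340) [FIFO — oldest first]: 337 @ $8 + 3 @ $9 = $2,723
Ending inventory: 133 @ $9 = $1,197
Check: goods available $3,920 = COGS $2,723 + ending $1,197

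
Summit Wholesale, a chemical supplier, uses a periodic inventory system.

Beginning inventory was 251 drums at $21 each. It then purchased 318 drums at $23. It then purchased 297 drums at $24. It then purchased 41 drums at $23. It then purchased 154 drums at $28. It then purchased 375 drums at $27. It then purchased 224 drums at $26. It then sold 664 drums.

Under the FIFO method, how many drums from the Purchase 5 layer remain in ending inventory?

Sale 1 (664) [FIFO — oldest first]: 251 @ $21 + 318 @ $23 + 95 @ $24 = $14,865
Ending inventory: 202 @ $24 + 41 @ $23 + 154 @ $28 + 375 @ $27 + 224 @ $26 = $26,052

375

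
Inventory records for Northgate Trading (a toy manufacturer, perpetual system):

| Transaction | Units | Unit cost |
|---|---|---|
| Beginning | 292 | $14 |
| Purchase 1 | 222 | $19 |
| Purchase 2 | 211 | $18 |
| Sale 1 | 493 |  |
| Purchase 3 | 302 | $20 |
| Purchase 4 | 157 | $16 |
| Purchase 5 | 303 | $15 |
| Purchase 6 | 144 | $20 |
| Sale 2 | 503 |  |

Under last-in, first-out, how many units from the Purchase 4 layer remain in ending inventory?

Sale 1 (493) [LIFO — newest first]: 211 @ $18 + 222 @ $19 + 60 @ $14 = $8,856
Sale 2 (503) [LIFO — newest first]: 144 @ $20 + 303 @ $15 + 56 @ $16 = $8,321
Total COGS = $8,856 + $8,321 = $17,177
Ending inventory: 232 @ $14 + 302 @ $20 + 101 @ $16 = $10,904

101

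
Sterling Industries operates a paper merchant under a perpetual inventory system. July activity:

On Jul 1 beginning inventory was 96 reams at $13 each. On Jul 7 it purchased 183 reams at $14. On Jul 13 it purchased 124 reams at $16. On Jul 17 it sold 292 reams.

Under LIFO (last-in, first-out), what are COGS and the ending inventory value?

COGS = $4,336; ending inventory = $1,458

Jul 17, 292 sold [LIFO — newest first]: 124 @ $16 + 168 @ $14 = $4,336
Ending inventory: 96 @ $13 + 15 @ $14 = $1,458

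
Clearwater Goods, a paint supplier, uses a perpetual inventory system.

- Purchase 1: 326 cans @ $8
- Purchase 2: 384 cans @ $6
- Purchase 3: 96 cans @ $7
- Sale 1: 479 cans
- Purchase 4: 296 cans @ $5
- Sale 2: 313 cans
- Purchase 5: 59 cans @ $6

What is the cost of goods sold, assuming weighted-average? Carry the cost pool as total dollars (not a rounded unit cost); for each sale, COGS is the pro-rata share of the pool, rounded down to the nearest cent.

COGS = $5,200.28

After Purchase 1: 326 on hand, pool $2,608.00 (≈ $8.0000 each)
After Purchase 2: 710 on hand, pool $4,912.00 (≈ $6.9183 each)
After Purchase 3: 806 on hand, pool $5,584.00 (≈ $6.9280 each)
Sale 1, sell 479: 479/806 × $5,584.00 → $3,318.53
After Purchase 4: 623 on hand, pool $3,745.47 (≈ $6.0120 each)
Sale 2, sell 313: 313/623 × $3,745.47 → $1,881.75
After Purchase 5: 369 on hand, pool $2,217.72 (≈ $6.0101 each)
Total COGS = $3,318.53 + $1,881.75 = $5,200.28
Ending inventory (cost pool remaining) = $2,217.72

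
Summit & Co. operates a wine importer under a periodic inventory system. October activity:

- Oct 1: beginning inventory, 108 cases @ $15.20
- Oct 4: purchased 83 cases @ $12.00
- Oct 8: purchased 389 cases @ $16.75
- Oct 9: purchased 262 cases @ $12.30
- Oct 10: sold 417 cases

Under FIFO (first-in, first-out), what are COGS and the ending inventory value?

Oct 10, 417 sold [FIFO — oldest first]: 108 @ $15.20 + 83 @ $12.00 + 226 @ $16.75 = $6,423.10
Ending inventory: 163 @ $16.75 + 262 @ $12.30 = $5,952.85
Check: goods available $12,375.95 = COGS $6,423.10 + ending $5,952.85

COGS = $6,423.10; ending inventory = $5,952.85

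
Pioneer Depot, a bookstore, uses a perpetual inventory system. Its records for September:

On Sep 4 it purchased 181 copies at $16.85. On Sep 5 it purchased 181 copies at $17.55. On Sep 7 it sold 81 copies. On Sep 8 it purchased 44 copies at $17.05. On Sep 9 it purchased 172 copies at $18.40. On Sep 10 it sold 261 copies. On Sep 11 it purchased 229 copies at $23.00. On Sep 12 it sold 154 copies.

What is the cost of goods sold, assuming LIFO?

COGS = $9,668.30

Sep 7, 81 sold [LIFO — newest first]: 81 @ $17.55 = $1,421.55
Sep 10, 261 sold [LIFO — newest first]: 172 @ $18.40 + 44 @ $17.05 + 45 @ $17.55 = $4,704.75
Sep 12, 154 sold [LIFO — newest first]: 154 @ $23.00 = $3,542.00
Total COGS = $1,421.55 + $4,704.75 + $3,542.00 = $9,668.30
Ending inventory: 181 @ $16.85 + 55 @ $17.55 + 75 @ $23.00 = $5,740.10
Check: goods available $15,408.40 = COGS $9,668.30 + ending $5,740.10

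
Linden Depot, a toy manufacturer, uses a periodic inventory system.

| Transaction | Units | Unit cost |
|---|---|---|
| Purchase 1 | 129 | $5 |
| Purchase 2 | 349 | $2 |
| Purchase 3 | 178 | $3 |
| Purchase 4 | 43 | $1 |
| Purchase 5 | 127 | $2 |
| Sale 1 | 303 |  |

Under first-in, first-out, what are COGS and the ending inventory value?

Sale 1 (303) [FIFO — oldest first]: 129 @ $5 + 174 @ $2 = $993
Ending inventory: 175 @ $2 + 178 @ $3 + 43 @ $1 + 127 @ $2 = $1,181

COGS = $993; ending inventory = $1,181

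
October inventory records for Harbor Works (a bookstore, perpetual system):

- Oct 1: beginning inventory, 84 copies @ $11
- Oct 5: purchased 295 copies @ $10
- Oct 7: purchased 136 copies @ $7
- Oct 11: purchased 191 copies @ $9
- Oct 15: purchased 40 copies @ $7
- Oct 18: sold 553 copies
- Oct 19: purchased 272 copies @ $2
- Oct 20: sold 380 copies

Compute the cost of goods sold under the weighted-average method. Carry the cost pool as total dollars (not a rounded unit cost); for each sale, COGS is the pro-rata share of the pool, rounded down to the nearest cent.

COGS = $6,946.79

After Oct 1: 84 on hand, pool $924.00 (≈ $11.0000 each)
After Oct 5: 379 on hand, pool $3,874.00 (≈ $10.2216 each)
After Oct 7: 515 on hand, pool $4,826.00 (≈ $9.3709 each)
After Oct 11: 706 on hand, pool $6,545.00 (≈ $9.2705 each)
After Oct 15: 746 on hand, pool $6,825.00 (≈ $9.1488 each)
Oct 18, sell 553: 553/746 × $6,825.00 → $5,059.28
After Oct 19: 465 on hand, pool $2,309.72 (≈ $4.9671 each)
Oct 20, sell 380: 380/465 × $2,309.72 → $1,887.51
Total COGS = $5,059.28 + $1,887.51 = $6,946.79
Ending inventory (cost pool remaining) = $422.21
Check: goods available $7,369.00 = COGS $6,946.79 + ending $422.21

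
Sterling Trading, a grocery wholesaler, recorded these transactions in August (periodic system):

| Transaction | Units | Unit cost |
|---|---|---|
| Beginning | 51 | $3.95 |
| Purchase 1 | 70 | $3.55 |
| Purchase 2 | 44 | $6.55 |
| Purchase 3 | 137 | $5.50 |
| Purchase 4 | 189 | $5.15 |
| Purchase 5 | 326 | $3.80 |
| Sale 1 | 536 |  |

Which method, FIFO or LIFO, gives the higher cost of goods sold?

FIFO

FIFO COGS: 51 @ $3.95 + 70 @ $3.55 + 44 @ $6.55 + 137 @ $5.50 + 189 @ $5.15 + 45 @ $3.80 = $2,636.00
LIFO COGS: 326 @ $3.80 + 189 @ $5.15 + 21 @ $5.50 = $2,327.65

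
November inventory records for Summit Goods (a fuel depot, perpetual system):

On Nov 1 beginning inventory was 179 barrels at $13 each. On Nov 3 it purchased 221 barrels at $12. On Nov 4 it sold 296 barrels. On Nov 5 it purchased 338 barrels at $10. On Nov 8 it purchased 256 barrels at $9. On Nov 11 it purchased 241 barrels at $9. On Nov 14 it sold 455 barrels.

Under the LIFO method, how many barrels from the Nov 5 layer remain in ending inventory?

Nov 4, 296 sold [LIFO — newest first]: 221 @ $12 + 75 @ $13 = $3,627
Nov 14, 455 sold [LIFO — newest first]: 241 @ $9 + 214 @ $9 = $4,095
Total COGS = $3,627 + $4,095 = $7,722
Ending inventory: 104 @ $13 + 338 @ $10 + 42 @ $9 = $5,110

338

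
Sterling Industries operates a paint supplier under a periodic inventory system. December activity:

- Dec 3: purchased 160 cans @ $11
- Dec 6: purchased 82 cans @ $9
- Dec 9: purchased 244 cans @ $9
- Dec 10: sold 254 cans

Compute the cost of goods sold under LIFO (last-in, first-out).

Dec 10, 254 sold [LIFO — newest first]: 244 @ $9 + 10 @ $9 = $2,286
Ending inventory: 160 @ $11 + 72 @ $9 = $2,408

COGS = $2,286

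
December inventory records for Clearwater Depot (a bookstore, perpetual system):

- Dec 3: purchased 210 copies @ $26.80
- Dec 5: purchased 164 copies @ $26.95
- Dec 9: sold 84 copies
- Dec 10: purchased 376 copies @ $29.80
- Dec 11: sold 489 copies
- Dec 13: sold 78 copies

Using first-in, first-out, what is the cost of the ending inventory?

Ending inventory = $2,950.20

Dec 9, 84 sold [FIFO — oldest first]: 84 @ $26.80 = $2,251.20
Dec 11, 489 sold [FIFO — oldest first]: 126 @ $26.80 + 164 @ $26.95 + 199 @ $29.80 = $13,726.80
Dec 13, 78 sold [FIFO — oldest first]: 78 @ $29.80 = $2,324.40
Total COGS = $2,251.20 + $13,726.80 + $2,324.40 = $18,302.40
Ending inventory: 99 @ $29.80 = $2,950.20
Check: goods available $21,252.60 = COGS $18,302.40 + ending $2,950.20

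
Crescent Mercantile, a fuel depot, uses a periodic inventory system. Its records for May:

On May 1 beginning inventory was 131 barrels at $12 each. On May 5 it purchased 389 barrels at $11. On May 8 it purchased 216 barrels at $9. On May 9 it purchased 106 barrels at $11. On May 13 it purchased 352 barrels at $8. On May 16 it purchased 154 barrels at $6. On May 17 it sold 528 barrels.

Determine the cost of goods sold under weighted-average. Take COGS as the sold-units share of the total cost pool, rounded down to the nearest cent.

May 17, sell 528: 528/1348 × $12,701.00 → $4,974.87
Ending inventory (cost pool remaining) = $7,726.13

COGS = $4,974.87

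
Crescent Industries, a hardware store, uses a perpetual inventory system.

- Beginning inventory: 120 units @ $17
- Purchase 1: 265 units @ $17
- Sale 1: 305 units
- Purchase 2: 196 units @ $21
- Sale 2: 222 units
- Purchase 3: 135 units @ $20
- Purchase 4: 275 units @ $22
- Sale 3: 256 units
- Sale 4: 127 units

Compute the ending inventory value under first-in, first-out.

Sale 1 (305) [FIFO — oldest first]: 120 @ $17 + 185 @ $17 = $5,185
Sale 2 (222) [FIFO — oldest first]: 80 @ $17 + 142 @ $21 = $4,342
Sale 3 (256) [FIFO — oldest first]: 54 @ $21 + 135 @ $20 + 67 @ $22 = $5,308
Sale 4 (127) [FIFO — oldest first]: 127 @ $22 = $2,794
Total COGS = $5,185 + $4,342 + $5,308 + $2,794 = $17,629
Ending inventory: 81 @ $22 = $1,782

Ending inventory = $1,782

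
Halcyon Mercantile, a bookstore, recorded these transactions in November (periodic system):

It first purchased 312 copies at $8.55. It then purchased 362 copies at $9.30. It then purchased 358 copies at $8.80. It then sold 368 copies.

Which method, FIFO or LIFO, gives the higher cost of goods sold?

FIFO COGS: 312 @ $8.55 + 56 @ $9.30 = $3,188.40
LIFO COGS: 358 @ $8.80 + 10 @ $9.30 = $3,243.40

LIFO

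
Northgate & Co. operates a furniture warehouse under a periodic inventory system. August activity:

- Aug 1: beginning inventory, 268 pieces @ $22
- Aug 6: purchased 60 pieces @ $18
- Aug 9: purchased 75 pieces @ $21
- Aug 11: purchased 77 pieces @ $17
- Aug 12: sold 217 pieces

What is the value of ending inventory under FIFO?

Ending inventory = $5,086

Aug 12, 217 sold [FIFO — oldest first]: 217 @ $22 = $4,774
Ending inventory: 51 @ $22 + 60 @ $18 + 75 @ $21 + 77 @ $17 = $5,086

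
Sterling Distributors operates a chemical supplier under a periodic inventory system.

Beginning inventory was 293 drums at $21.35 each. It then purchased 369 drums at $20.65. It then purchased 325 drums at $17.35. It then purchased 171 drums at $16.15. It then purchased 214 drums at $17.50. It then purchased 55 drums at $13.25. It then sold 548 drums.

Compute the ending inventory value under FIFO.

Sale 1 (548) [FIFO — oldest first]: 293 @ $21.35 + 255 @ $20.65 = $11,521.30
Ending inventory: 114 @ $20.65 + 325 @ $17.35 + 171 @ $16.15 + 214 @ $17.50 + 55 @ $13.25 = $15,228.25
Check: goods available $26,749.55 = COGS $11,521.30 + ending $15,228.25

Ending inventory = $15,228.25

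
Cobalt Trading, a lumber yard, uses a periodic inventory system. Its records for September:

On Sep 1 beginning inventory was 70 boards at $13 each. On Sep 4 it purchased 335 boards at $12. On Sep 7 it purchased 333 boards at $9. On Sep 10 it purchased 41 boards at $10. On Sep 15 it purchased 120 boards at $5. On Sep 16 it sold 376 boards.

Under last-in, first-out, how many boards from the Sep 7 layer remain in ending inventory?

118

Sep 16, 376 sold [LIFO — newest first]: 120 @ $5 + 41 @ $10 + 215 @ $9 = $2,945
Ending inventory: 70 @ $13 + 335 @ $12 + 118 @ $9 = $5,992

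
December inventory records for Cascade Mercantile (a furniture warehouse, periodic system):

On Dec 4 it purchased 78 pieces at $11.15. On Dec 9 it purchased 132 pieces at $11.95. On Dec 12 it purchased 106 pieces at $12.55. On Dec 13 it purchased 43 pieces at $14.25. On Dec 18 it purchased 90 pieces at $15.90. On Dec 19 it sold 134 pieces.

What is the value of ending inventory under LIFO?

Dec 19, 134 sold [LIFO — newest first]: 90 @ $15.90 + 43 @ $14.25 + 1 @ $12.55 = $2,056.30
Ending inventory: 78 @ $11.15 + 132 @ $11.95 + 105 @ $12.55 = $3,764.85

Ending inventory = $3,764.85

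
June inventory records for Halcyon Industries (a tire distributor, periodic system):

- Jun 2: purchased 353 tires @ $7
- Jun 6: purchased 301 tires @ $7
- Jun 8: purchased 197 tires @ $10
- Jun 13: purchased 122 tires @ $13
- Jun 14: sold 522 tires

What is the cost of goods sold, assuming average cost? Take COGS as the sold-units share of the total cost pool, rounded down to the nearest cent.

Jun 14, sell 522: 522/973 × $8,134.00 → $4,363.76
Ending inventory (cost pool remaining) = $3,770.24

COGS = $4,363.76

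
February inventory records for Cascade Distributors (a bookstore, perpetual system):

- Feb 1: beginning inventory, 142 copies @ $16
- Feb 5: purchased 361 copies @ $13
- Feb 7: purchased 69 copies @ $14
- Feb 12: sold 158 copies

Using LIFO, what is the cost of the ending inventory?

Ending inventory = $5,808

Feb 12, 158 sold [LIFO — newest first]: 69 @ $14 + 89 @ $13 = $2,123
Ending inventory: 142 @ $16 + 272 @ $13 = $5,808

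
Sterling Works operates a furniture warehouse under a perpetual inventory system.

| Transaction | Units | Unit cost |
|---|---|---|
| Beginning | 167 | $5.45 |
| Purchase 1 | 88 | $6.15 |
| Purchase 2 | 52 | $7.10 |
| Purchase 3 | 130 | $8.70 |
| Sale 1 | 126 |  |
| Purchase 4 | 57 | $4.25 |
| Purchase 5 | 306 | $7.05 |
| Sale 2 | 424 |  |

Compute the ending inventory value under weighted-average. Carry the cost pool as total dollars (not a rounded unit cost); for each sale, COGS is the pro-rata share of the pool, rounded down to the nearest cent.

After Beginning: 167 on hand, pool $910.15 (≈ $5.4500 each)
After Purchase 1: 255 on hand, pool $1,451.35 (≈ $5.6916 each)
After Purchase 2: 307 on hand, pool $1,820.55 (≈ $5.9301 each)
After Purchase 3: 437 on hand, pool $2,951.55 (≈ $6.7541 each)
Sale 1, sell 126: 126/437 × $2,951.55 → $851.01
After Purchase 4: 368 on hand, pool $2,342.79 (≈ $6.3663 each)
After Purchase 5: 674 on hand, pool $4,500.09 (≈ $6.6767 each)
Sale 2, sell 424: 424/674 × $4,500.09 → $2,830.91
Total COGS = $851.01 + $2,830.91 = $3,681.92
Ending inventory (cost pool remaining) = $1,669.18
Check: goods available $5,351.10 = COGS $3,681.92 + ending $1,669.18

Ending inventory = $1,669.18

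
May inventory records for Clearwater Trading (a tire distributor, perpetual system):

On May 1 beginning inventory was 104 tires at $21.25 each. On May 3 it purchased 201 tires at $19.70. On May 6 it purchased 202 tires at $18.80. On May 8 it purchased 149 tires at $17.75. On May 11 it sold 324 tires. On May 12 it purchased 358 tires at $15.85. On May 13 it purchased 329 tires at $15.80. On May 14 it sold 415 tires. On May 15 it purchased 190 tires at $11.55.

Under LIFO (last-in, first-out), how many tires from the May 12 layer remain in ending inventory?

May 11, 324 sold [LIFO — newest first]: 149 @ $17.75 + 175 @ $18.80 = $5,934.75
May 14, 415 sold [LIFO — newest first]: 329 @ $15.80 + 86 @ $15.85 = $6,561.30
Total COGS = $5,934.75 + $6,561.30 = $12,496.05
Ending inventory: 104 @ $21.25 + 201 @ $19.70 + 27 @ $18.80 + 272 @ $15.85 + 190 @ $11.55 = $13,183.00

272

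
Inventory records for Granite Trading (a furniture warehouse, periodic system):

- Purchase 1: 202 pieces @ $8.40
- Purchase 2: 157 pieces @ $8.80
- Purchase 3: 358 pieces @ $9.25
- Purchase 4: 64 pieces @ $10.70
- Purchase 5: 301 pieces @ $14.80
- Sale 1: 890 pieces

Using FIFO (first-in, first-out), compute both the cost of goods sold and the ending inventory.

Sale 1 (890) [FIFO — oldest first]: 202 @ $8.40 + 157 @ $8.80 + 358 @ $9.25 + 64 @ $10.70 + 109 @ $14.80 = $8,687.90
Ending inventory: 192 @ $14.80 = $2,841.60
Check: goods available $11,529.50 = COGS $8,687.90 + ending $2,841.60

COGS = $8,687.90; ending inventory = $2,841.60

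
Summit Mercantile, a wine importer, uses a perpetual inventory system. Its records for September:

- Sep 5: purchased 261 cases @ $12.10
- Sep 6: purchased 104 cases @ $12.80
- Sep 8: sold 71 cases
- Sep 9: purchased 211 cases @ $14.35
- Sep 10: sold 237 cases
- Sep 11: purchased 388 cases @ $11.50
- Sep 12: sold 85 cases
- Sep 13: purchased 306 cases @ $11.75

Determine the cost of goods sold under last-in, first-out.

Sep 8, 71 sold [LIFO — newest first]: 71 @ $12.80 = $908.80
Sep 10, 237 sold [LIFO — newest first]: 211 @ $14.35 + 26 @ $12.80 = $3,360.65
Sep 12, 85 sold [LIFO — newest first]: 85 @ $11.50 = $977.50
Total COGS = $908.80 + $3,360.65 + $977.50 = $5,246.95
Ending inventory: 261 @ $12.10 + 7 @ $12.80 + 303 @ $11.50 + 306 @ $11.75 = $10,327.70

COGS = $5,246.95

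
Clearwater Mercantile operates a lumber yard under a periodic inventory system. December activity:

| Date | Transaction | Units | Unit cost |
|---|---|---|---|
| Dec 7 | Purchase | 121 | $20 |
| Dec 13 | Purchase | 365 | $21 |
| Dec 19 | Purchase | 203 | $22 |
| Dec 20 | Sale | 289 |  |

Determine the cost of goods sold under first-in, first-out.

Dec 20, 289 sold [FIFO — oldest first]: 121 @ $20 + 168 @ $21 = $5,948
Ending inventory: 197 @ $21 + 203 @ $22 = $8,603

COGS = $5,948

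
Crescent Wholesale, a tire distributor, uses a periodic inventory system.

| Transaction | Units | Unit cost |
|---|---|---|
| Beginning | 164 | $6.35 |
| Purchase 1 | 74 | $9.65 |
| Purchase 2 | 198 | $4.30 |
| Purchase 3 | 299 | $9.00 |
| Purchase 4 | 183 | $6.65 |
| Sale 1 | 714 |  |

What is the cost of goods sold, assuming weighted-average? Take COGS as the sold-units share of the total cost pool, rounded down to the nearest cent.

COGS = $5,067.10

Sale 1, sell 714: 714/918 × $6,514.85 → $5,067.10
Ending inventory (cost pool remaining) = $1,447.75
Check: goods available $6,514.85 = COGS $5,067.10 + ending $1,447.75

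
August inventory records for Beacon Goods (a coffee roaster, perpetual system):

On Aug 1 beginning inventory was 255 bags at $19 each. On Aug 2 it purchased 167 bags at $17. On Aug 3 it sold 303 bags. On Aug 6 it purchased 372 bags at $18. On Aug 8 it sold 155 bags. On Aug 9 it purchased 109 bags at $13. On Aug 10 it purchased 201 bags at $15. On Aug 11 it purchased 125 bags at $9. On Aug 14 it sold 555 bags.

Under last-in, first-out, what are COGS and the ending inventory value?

Aug 3, 303 sold [LIFO — newest first]: 167 @ $17 + 136 @ $19 = $5,423
Aug 8, 155 sold [LIFO — newest first]: 155 @ $18 = $2,790
Aug 14, 555 sold [LIFO — newest first]: 125 @ $9 + 201 @ $15 + 109 @ $13 + 120 @ $18 = $7,717
Total COGS = $5,423 + $2,790 + $7,717 = $15,930
Ending inventory: 119 @ $19 + 97 @ $18 = $4,007
Check: goods available $19,937 = COGS $15,930 + ending $4,007

COGS = $15,930; ending inventory = $4,007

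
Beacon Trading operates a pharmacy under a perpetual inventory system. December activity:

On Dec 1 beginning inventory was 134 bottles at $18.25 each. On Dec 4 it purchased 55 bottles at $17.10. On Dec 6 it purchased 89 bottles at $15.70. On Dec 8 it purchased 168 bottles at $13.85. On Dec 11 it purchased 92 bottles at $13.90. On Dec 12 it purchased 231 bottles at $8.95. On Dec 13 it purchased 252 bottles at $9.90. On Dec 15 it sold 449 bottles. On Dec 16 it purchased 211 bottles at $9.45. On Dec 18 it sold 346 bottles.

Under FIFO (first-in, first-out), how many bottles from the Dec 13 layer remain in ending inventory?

226

Dec 15, 449 sold [FIFO — oldest first]: 134 @ $18.25 + 55 @ $17.10 + 89 @ $15.70 + 168 @ $13.85 + 3 @ $13.90 = $7,151.80
Dec 18, 346 sold [FIFO — oldest first]: 89 @ $13.90 + 231 @ $8.95 + 26 @ $9.90 = $3,561.95
Total COGS = $7,151.80 + $3,561.95 = $10,713.75
Ending inventory: 226 @ $9.90 + 211 @ $9.45 = $4,231.35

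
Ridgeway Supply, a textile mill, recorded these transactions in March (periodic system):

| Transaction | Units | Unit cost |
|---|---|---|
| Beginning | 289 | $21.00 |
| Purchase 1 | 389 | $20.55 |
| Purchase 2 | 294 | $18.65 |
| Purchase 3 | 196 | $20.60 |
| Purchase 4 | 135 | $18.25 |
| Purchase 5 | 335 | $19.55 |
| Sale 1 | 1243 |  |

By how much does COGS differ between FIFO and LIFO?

$603.05

FIFO COGS: 289 @ $21.00 + 389 @ $20.55 + 294 @ $18.65 + 196 @ $20.60 + 75 @ $18.25 = $24,952.40
LIFO COGS: 335 @ $19.55 + 135 @ $18.25 + 196 @ $20.60 + 294 @ $18.65 + 283 @ $20.55 = $24,349.35
Difference = |$24,952.40 − $24,349.35| = $603.05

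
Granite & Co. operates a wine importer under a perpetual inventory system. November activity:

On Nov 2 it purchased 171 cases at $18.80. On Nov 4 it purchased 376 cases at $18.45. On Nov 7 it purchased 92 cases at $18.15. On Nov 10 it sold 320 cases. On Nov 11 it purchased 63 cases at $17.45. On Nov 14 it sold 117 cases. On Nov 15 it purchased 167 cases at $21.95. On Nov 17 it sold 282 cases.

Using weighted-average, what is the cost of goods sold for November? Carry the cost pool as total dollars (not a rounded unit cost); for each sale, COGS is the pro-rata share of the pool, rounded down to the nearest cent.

After Nov 2: 171 on hand, pool $3,214.80 (≈ $18.8000 each)
After Nov 4: 547 on hand, pool $10,152.00 (≈ $18.5594 each)
After Nov 7: 639 on hand, pool $11,821.80 (≈ $18.5005 each)
Nov 10, sell 320: 320/639 × $11,821.80 → $5,920.15
After Nov 11: 382 on hand, pool $7,001.00 (≈ $18.3272 each)
Nov 14, sell 117: 117/382 × $7,001.00 → $2,144.28
After Nov 15: 432 on hand, pool $8,522.37 (≈ $19.7277 each)
Nov 17, sell 282: 282/432 × $8,522.37 → $5,563.21
Total COGS = $5,920.15 + $2,144.28 + $5,563.21 = $13,627.64
Ending inventory (cost pool remaining) = $2,959.16

COGS = $13,627.64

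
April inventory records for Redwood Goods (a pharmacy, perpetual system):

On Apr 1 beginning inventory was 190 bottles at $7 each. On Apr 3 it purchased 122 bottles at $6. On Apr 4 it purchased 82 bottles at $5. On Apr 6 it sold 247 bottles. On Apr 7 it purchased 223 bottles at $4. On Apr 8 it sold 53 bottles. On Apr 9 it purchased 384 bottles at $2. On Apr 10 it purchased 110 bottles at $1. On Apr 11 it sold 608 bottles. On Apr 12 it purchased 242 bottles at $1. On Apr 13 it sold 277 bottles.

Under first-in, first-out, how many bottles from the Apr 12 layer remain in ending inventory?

168

Apr 6, 247 sold [FIFO — oldest first]: 190 @ $7 + 57 @ $6 = $1,672
Apr 8, 53 sold [FIFO — oldest first]: 53 @ $6 = $318
Apr 11, 608 sold [FIFO — oldest first]: 12 @ $6 + 82 @ $5 + 223 @ $4 + 291 @ $2 = $1,956
Apr 13, 277 sold [FIFO — oldest first]: 93 @ $2 + 110 @ $1 + 74 @ $1 = $370
Total COGS = $1,672 + $318 + $1,956 + $370 = $4,316
Ending inventory: 168 @ $1 = $168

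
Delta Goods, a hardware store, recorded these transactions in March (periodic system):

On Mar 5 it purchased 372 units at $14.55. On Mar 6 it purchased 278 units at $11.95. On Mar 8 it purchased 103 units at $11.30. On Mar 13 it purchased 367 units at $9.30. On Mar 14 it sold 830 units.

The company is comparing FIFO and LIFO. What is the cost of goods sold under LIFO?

FIFO COGS: 372 @ $14.55 + 278 @ $11.95 + 103 @ $11.30 + 77 @ $9.30 = $10,614.70
LIFO COGS: 367 @ $9.30 + 103 @ $11.30 + 278 @ $11.95 + 82 @ $14.55 = $9,092.20

COGS = $9,092.20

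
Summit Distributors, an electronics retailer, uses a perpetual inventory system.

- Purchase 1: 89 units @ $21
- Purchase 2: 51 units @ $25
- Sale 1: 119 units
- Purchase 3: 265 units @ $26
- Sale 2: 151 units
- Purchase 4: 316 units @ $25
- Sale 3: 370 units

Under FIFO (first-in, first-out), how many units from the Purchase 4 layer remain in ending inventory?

81

Sale 1 (119) [FIFO — oldest first]: 89 @ $21 + 30 @ $25 = $2,619
Sale 2 (151) [FIFO — oldest first]: 21 @ $25 + 130 @ $26 = $3,905
Sale 3 (370) [FIFO — oldest first]: 135 @ $26 + 235 @ $25 = $9,385
Total COGS = $2,619 + $3,905 + $9,385 = $15,909
Ending inventory: 81 @ $25 = $2,025
Check: goods available $17,934 = COGS $15,909 + ending $2,025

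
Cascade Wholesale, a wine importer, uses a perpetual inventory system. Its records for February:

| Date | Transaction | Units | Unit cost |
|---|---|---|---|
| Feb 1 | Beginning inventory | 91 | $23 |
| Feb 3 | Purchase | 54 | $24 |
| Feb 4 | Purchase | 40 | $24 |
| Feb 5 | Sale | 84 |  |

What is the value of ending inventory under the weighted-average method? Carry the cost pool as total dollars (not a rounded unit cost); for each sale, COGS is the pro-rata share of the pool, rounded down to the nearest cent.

Ending inventory = $2,374.32

After Feb 1: 91 on hand, pool $2,093.00 (≈ $23.0000 each)
After Feb 3: 145 on hand, pool $3,389.00 (≈ $23.3724 each)
After Feb 4: 185 on hand, pool $4,349.00 (≈ $23.5081 each)
Feb 5, sell 84: 84/185 × $4,349.00 → $1,974.68
Ending inventory (cost pool remaining) = $2,374.32
Check: goods available $4,349.00 = COGS $1,974.68 + ending $2,374.32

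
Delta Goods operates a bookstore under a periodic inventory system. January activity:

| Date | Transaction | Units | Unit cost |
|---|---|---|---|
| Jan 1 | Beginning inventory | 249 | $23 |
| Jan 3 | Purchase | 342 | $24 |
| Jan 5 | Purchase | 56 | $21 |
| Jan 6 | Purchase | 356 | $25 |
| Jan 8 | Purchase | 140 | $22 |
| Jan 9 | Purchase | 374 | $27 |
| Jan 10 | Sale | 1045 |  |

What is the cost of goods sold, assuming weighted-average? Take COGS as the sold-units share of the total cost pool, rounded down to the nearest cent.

COGS = $25,617.99

Jan 10, sell 1045: 1045/1517 × $37,189.00 → $25,617.99
Ending inventory (cost pool remaining) = $11,571.01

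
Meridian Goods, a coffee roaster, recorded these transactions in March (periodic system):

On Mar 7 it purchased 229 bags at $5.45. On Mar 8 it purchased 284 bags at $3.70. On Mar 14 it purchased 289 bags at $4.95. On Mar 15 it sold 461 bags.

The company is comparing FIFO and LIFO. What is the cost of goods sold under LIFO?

FIFO COGS: 229 @ $5.45 + 232 @ $3.70 = $2,106.45
LIFO COGS: 289 @ $4.95 + 172 @ $3.70 = $2,066.95

COGS = $2,066.95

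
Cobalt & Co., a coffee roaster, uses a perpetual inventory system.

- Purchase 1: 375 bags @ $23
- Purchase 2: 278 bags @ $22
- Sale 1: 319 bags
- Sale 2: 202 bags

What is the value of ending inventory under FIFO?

Ending inventory = $2,904

Sale 1 (319) [FIFO — oldest first]: 319 @ $23 = $7,337
Sale 2 (202) [FIFO — oldest first]: 56 @ $23 + 146 @ $22 = $4,500
Total COGS = $7,337 + $4,500 = $11,837
Ending inventory: 132 @ $22 = $2,904
Check: goods available $14,741 = COGS $11,837 + ending $2,904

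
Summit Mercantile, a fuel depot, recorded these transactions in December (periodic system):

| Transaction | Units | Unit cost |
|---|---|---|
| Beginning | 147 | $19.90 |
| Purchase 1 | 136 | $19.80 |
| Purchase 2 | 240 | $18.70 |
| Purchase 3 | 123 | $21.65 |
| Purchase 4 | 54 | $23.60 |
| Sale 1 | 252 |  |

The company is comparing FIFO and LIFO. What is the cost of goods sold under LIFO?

COGS = $5,339.85

FIFO COGS: 147 @ $19.90 + 105 @ $19.80 = $5,004.30
LIFO COGS: 54 @ $23.60 + 123 @ $21.65 + 75 @ $18.70 = $5,339.85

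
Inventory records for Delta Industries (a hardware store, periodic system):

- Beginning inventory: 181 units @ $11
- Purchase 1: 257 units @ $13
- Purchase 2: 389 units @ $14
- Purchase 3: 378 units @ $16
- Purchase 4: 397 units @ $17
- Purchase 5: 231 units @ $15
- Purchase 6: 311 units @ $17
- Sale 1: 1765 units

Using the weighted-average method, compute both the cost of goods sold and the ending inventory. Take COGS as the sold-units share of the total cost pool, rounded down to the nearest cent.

Sale 1, sell 1765: 1765/2144 × $32,327.00 → $26,612.47
Ending inventory (cost pool remaining) = $5,714.53

COGS = $26,612.47; ending inventory = $5,714.53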